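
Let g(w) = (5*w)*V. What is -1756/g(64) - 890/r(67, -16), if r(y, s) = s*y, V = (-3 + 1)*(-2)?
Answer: -11613/21440 ≈ -0.54165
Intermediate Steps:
V = 4 (V = -2*(-2) = 4)
g(w) = 20*w (g(w) = (5*w)*4 = 20*w)
-1756/g(64) - 890/r(67, -16) = -1756/(20*64) - 890/((-16*67)) = -1756/1280 - 890/(-1072) = -1756*1/1280 - 890*(-1/1072) = -439/320 + 445/536 = -11613/21440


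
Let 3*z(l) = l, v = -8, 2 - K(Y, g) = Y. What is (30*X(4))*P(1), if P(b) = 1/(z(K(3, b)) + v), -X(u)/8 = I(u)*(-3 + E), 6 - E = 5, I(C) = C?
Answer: -1152/5 ≈ -230.40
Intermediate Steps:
K(Y, g) = 2 - Y
E = 1 (E = 6 - 1*5 = 6 - 5 = 1)
z(l) = l/3
X(u) = 16*u (X(u) = -8*u*(-3 + 1) = -8*u*(-2) = -(-16)*u = 16*u)
P(b) = -3/25 (P(b) = 1/((2 - 1*3)/3 - 8) = 1/((2 - 3)/3 - 8) = 1/((1/3)*(-1) - 8) = 1/(-1/3 - 8) = 1/(-25/3) = -3/25)
(30*X(4))*P(1) = (30*(16*4))*(-3/25) = (30*64)*(-3/25) = 1920*(-3/25) = -1152/5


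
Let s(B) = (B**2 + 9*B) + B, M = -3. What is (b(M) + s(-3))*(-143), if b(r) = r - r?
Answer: 3003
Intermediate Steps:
s(B) = B**2 + 10*B
b(r) = 0
(b(M) + s(-3))*(-143) = (0 - 3*(10 - 3))*(-143) = (0 - 3*7)*(-143) = (0 - 21)*(-143) = -21*(-143) = 3003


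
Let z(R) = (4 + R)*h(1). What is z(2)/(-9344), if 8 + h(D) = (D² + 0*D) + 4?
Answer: 9/4672 ≈ 0.0019264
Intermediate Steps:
h(D) = -4 + D² (h(D) = -8 + ((D² + 0*D) + 4) = -8 + ((D² + 0) + 4) = -8 + (D² + 4) = -8 + (4 + D²) = -4 + D²)
z(R) = -12 - 3*R (z(R) = (4 + R)*(-4 + 1²) = (4 + R)*(-4 + 1) = (4 + R)*(-3) = -12 - 3*R)
z(2)/(-9344) = (-12 - 3*2)/(-9344) = (-12 - 6)*(-1/9344) = -18*(-1/9344) = 9/4672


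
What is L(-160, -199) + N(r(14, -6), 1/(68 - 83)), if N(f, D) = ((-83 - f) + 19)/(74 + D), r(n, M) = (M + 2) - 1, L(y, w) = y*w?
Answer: 35309675/1109 ≈ 31839.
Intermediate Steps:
L(y, w) = w*y
r(n, M) = 1 + M (r(n, M) = (2 + M) - 1 = 1 + M)
N(f, D) = (-64 - f)/(74 + D)
L(-160, -199) + N(r(14, -6), 1/(68 - 83)) = -199*(-160) + (-64 - (1 - 6))/(74 + 1/(68 - 83)) = 31840 + (-64 - 1*(-5))/(74 + 1/(-15)) = 31840 + (-64 + 5)/(74 - 1/15) = 31840 - 59/(1109/15) = 31840 + (15/1109)*(-59) = 31840 - 885/1109 = 35309675/1109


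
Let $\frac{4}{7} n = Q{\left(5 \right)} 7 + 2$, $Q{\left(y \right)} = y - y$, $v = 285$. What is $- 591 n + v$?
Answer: $- \frac{3567}{2} \approx -1783.5$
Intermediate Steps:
$Q{\left(y \right)} = 0$
$n = \frac{7}{2}$ ($n = \frac{7 \left(0 \cdot 7 + 2\right)}{4} = \frac{7 \left(0 + 2\right)}{4} = \frac{7}{4} \cdot 2 = \frac{7}{2} \approx 3.5$)
$- 591 n + v = \left(-591\right) \frac{7}{2} + 285 = - \frac{4137}{2} + 285 = - \frac{3567}{2}$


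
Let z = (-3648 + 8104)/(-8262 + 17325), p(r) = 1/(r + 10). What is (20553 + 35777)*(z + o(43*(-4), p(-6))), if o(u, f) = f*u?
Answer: -21701301490/9063 ≈ -2.3945e+6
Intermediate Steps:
p(r) = 1/(10 + r)
z = 4456/9063 ≈ 0.49167
(20553 + 35777)*(z + o(43*(-4), p(-6))) = (20553 + 35777)*(4456/9063 + (43*(-4))/(10 - 6)) = 56330*(4456/9063 - 172/4) = 56330*(4456/9063 + (1/4)*(-172)) = 56330*(4456/9063 - 43) = 56330*(-385253/9063) = -21701301490/9063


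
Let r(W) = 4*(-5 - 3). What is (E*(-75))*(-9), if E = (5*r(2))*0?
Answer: 0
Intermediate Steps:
r(W) = -32 (r(W) = 4*(-8) = -32)
E = 0 (E = (5*(-32))*0 = -160*0 = 0)
(E*(-75))*(-9) = (0*(-75))*(-9) = 0*(-9) = 0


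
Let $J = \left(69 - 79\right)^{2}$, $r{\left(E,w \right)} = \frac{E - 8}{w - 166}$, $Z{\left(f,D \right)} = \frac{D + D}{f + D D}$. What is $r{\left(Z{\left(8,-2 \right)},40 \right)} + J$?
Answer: $\frac{37825}{378} \approx 100.07$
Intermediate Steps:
$Z{\left(f,D \right)} = \frac{2 D}{f + D^{2}}$
$r{\left(E,w \right)} = \frac{-8 + E}{-166 + w}$
$J = 100$ ($J = \left(-10\right)^{2} = 100$)
$r{\left(Z{\left(8,-2 \right)},40 \right)} + J = \frac{-8 + 2 \left(-2\right) \frac{1}{8 + \left(-2\right)^{2}}}{-166 + 40} + 100 = \frac{-8 + 2 \left(-2\right) \frac{1}{8 + 4}}{-126} + 100 = - \frac{-8 + 2 \left(-2\right) \frac{1}{12}}{126} + 100 = - \frac{-8 - \frac{1}{3}}{126} + 100 = \left(- \frac{1}{126}\right) \left(- \frac{25}{3}\right) + 100 = \frac{25}{378} + 100 = \frac{37825}{378}$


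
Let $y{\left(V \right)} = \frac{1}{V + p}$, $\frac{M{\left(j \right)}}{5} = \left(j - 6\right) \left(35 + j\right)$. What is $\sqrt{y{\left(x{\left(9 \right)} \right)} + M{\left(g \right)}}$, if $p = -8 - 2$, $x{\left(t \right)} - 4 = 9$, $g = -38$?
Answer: $\frac{\sqrt{5943}}{3} \approx 25.697$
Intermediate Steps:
$x{\left(t \right)} = 13$ ($x{\left(t \right)} = 4 + 9 = 13$)
$p = -10$
$M{\left(j \right)} = 5 \left(-6 + j\right) \left(35 + j\right)$ ($M{\left(j \right)} = 5 \left(j - 6\right) \left(35 + j\right) = 5 \left(-6 + j\right) \left(35 + j\right)$)
$y{\left(V \right)} = \frac{1}{-10 + V}$ ($y{\left(V \right)} = \frac{1}{V - 10} = \frac{1}{-10 + V}$)
$\sqrt{y{\left(x{\left(9 \right)} \right)} + M{\left(g \right)}} = \sqrt{\frac{1}{-10 + 13} + \left(-1050 + 5 \left(-38\right)^{2} + 145 \left(-38\right)\right)} = \sqrt{\frac{1}{3} - -660} = \sqrt{\frac{1}{3} + 660} = \sqrt{\frac{1981}{3}} = \frac{\sqrt{5943}}{3}$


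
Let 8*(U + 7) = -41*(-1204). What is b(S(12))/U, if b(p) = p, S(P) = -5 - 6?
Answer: -22/12327 ≈ -0.0017847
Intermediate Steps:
S(P) = -11
U = 12327/2 (U = -7 + (-41*(-1204))/8 = -7 + (1/8)*49364 = -7 + 12341/2 = 12327/2 ≈ 6163.5)
b(S(12))/U = -11/12327/2 = -11*2/12327 = -22/12327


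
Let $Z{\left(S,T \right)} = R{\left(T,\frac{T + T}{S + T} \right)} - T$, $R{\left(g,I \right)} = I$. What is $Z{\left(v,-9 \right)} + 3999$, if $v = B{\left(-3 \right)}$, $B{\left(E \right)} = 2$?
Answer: $\frac{28074}{7} \approx 4010.6$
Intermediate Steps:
$v = 2$
$Z{\left(S,T \right)} = - T + \frac{2 T}{S + T}$ ($Z{\left(S,T \right)} = \frac{T + T}{S + T} - T = \frac{2 T}{S + T} - T = - T + \frac{2 T}{S + T}$)
$Z{\left(v,-9 \right)} + 3999 = - \frac{9 \left(2 - 2 - -9\right)}{2 - 9} + 3999 = - \frac{9 \left(2 - 2 + 9\right)}{-7} + 3999 = \left(-9\right) \left(- \frac{1}{7}\right) 9 + 3999 = \frac{81}{7} + 3999 = \frac{28074}{7}$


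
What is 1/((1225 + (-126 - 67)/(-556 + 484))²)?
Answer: 5184/7813322449 ≈ 6.6348e-7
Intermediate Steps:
1/((1225 + (-126 - 67)/(-556 + 484))²) = 1/((1225 - 193/(-72))²) = 1/((1225 - 193*(-1/72))²) = 1/((1225 + 193/72)²) = 1/((88393/72)²) = 1/(7813322449/5184) = 5184/7813322449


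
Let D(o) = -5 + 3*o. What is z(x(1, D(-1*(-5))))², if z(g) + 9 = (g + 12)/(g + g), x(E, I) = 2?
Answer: 121/4 ≈ 30.250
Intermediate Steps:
z(g) = -9 + (12 + g)/(2*g) (z(g) = -9 + (g + 12)/(g + g) = -9 + (12 + g)/((2*g)) = -9 + (12 + g)*(1/(2*g)) = -9 + (12 + g)/(2*g))
z(x(1, D(-1*(-5))))² = (-17/2 + 6/2)² = (-17/2 + 6*(½))² = (-17/2 + 3)² = (-11/2)² = 121/4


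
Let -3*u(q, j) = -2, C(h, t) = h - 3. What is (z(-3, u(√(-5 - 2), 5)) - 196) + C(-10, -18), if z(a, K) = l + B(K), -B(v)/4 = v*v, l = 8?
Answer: -1825/9 ≈ -202.78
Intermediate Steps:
C(h, t) = -3 + h
B(v) = -4*v² (B(v) = -4*v*v = -4*v²)
u(q, j) = ⅔ (u(q, j) = -⅓*(-2) = ⅔)
z(a, K) = 8 - 4*K²
(z(-3, u(√(-5 - 2), 5)) - 196) + C(-10, -18) = ((8 - 4*(⅔)²) - 196) + (-3 - 10) = ((8 - 4*4/9) - 196) - 13 = ((8 - 16/9) - 196) - 13 = (56/9 - 196) - 13 = -1708/9 - 13 = -1825/9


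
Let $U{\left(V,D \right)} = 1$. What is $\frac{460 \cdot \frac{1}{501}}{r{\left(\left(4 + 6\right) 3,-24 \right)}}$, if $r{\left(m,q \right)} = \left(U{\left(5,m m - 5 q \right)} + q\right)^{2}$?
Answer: $\frac{20}{11523} \approx 0.0017357$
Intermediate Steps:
$r{\left(m,q \right)} = \left(1 + q\right)^{2}$
$\frac{460 \cdot \frac{1}{501}}{r{\left(\left(4 + 6\right) 3,-24 \right)}} = \frac{460 \cdot \frac{1}{501}}{\left(1 - 24\right)^{2}} = \frac{460 \cdot \frac{1}{501}}{\left(-23\right)^{2}} = \frac{460}{501 \cdot 529} = \frac{460}{501} \cdot \frac{1}{529} = \frac{20}{11523}$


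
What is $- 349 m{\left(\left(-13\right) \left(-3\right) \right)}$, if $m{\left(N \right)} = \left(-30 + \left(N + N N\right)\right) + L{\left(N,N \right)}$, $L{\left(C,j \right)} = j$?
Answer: $-547581$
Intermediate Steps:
$m{\left(N \right)} = -30 + N^{2} + 2 N$ ($m{\left(N \right)} = \left(-30 + \left(N + N N\right)\right) + N = \left(-30 + \left(N + N^{2}\right)\right) + N = \left(-30 + N + N^{2}\right) + N = -30 + N^{2} + 2 N$)
$- 349 m{\left(\left(-13\right) \left(-3\right) \right)} = - 349 \left(-30 + \left(\left(-13\right) \left(-3\right)\right)^{2} + 2 \left(\left(-13\right) \left(-3\right)\right)\right) = - 349 \left(-30 + 39^{2} + 2 \cdot 39\right) = - 349 \left(-30 + 1521 + 78\right) = \left(-349\right) 1569 = -547581$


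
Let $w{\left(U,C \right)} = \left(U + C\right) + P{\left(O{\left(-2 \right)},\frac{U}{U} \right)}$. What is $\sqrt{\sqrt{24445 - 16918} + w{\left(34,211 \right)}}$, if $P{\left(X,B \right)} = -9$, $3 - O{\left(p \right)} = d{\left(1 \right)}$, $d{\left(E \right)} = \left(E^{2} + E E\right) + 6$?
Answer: $\sqrt{236 + \sqrt{7527}} \approx 17.965$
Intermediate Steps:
$d{\left(E \right)} = 6 + 2 E^{2}$ ($d{\left(E \right)} = \left(E^{2} + E^{2}\right) + 6 = 2 E^{2} + 6 = 6 + 2 E^{2}$)
$O{\left(p \right)} = -5$ ($O{\left(p \right)} = 3 - \left(6 + 2 \cdot 1^{2}\right) = 3 - \left(6 + 2 \cdot 1\right) = 3 - \left(6 + 2\right) = 3 - 8 = -5$)
$w{\left(U,C \right)} = -9 + C + U$ ($w{\left(U,C \right)} = \left(U + C\right) - 9 = \left(C + U\right) - 9 = -9 + C + U$)
$\sqrt{\sqrt{24445 - 16918} + w{\left(34,211 \right)}} = \sqrt{\sqrt{24445 - 16918} + \left(-9 + 211 + 34\right)} = \sqrt{\sqrt{7527} + 236} = \sqrt{236 + \sqrt{7527}}$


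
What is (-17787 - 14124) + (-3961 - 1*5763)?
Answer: -41635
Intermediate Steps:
(-17787 - 14124) + (-3961 - 1*5763) = -31911 + (-3961 - 5763) = -31911 - 9724 = -41635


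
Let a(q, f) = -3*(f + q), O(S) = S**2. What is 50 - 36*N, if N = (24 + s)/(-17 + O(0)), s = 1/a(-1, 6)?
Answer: 8558/85 ≈ 100.68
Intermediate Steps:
a(q, f) = -3*f - 3*q
s = -1/15 (s = 1/(-3*6 - 3*(-1)) = 1/(-18 + 3) = 1/(-15) = -1/15 ≈ -0.066667)
N = -359/255 (N = (24 - 1/15)/(-17 + 0**2) = 359/(15*(-17 + 0)) = (359/15)/(-17) = (359/15)*(-1/17) = -359/255 ≈ -1.4078)
50 - 36*N = 50 - 36*(-359/255) = 50 + 4308/85 = 8558/85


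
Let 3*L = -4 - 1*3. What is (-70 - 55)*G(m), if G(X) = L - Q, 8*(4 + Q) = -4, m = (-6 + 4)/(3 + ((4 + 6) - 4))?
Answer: -1625/6 ≈ -270.83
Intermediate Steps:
m = -2/9 (m = -2/(3 + (10 - 4)) = -2/(3 + 6) = -2/9 ≈ -0.22222)
Q = -9/2 (Q = -4 + (⅛)*(-4) = -4 - ½ = -9/2 ≈ -4.5000)
L = -7/3 (L = (-4 - 1*3)/3 = (-4 - 3)/3 = (⅓)*(-7) = -7/3 ≈ -2.3333)
G(X) = 13/6 (G(X) = -7/3 - 1*(-9/2) = -7/3 + 9/2 = 13/6)
(-70 - 55)*G(m) = (-70 - 55)*(13/6) = -125*13/6 = -1625/6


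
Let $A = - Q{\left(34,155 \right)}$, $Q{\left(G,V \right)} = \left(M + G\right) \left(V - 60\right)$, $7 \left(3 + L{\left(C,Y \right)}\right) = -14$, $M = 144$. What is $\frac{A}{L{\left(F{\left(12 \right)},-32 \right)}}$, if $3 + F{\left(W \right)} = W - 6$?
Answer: $3382$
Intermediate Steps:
$F{\left(W \right)} = -9 + W$ ($F{\left(W \right)} = -3 + \left(W - 6\right) = -3 + \left(-6 + W\right) = -9 + W$)
$L{\left(C,Y \right)} = -5$ ($L{\left(C,Y \right)} = -3 + \frac{1}{7} \left(-14\right) = -3 - 2 = -5$)
$Q{\left(G,V \right)} = \left(-60 + V\right) \left(144 + G\right)$ ($Q{\left(G,V \right)} = \left(144 + G\right) \left(V - 60\right) = \left(144 + G\right) \left(-60 + V\right) = \left(-60 + V\right) \left(144 + G\right)$)
$A = -16910$ ($A = - (-8640 - 2040 + 144 \cdot 155 + 34 \cdot 155) = - (-8640 - 2040 + 22320 + 5270) = \left(-1\right) 16910 = -16910$)
$\frac{A}{L{\left(F{\left(12 \right)},-32 \right)}} = - \frac{16910}{-5} = \left(-16910\right) \left(- \frac{1}{5}\right) = 3382$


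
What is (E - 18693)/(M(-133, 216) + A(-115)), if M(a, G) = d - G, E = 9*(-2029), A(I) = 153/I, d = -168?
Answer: 1416570/14771 ≈ 95.902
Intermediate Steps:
E = -18261
M(a, G) = -168 - G
(E - 18693)/(M(-133, 216) + A(-115)) = (-18261 - 18693)/((-168 - 1*216) + 153/(-115)) = -36954/((-168 - 216) + 153*(-1/115)) = -36954/(-384 - 153/115) = -36954/(-44313/115) = -36954*(-115/44313) = 1416570/14771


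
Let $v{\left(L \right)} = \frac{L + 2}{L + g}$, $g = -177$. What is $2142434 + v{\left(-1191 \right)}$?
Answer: $\frac{2930850901}{1368} \approx 2.1424 \cdot 10^{6}$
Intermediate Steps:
$v{\left(L \right)} = \frac{2 + L}{-177 + L}$ ($v{\left(L \right)} = \frac{L + 2}{L - 177} = \frac{2 + L}{-177 + L}$)
$2142434 + v{\left(-1191 \right)} = 2142434 + \frac{2 - 1191}{-177 - 1191} = 2142434 + \frac{1}{-1368} \left(-1189\right) = 2142434 - - \frac{1189}{1368} = 2142434 + \frac{1189}{1368} = \frac{2930850901}{1368}$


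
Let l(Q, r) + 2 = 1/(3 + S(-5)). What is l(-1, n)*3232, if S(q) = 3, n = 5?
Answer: -17776/3 ≈ -5925.3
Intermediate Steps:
l(Q, r) = -11/6 (l(Q, r) = -2 + 1/(3 + 3) = -2 + 1/6 = -11/6)
l(-1, n)*3232 = -11/6*3232 = -17776/3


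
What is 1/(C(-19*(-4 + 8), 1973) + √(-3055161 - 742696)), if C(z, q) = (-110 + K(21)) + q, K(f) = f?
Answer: 1884/7347313 - I*√3797857/7347313 ≈ 0.00025642 - 0.00026524*I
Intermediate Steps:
C(z, q) = -89 + q (C(z, q) = (-110 + 21) + q = -89 + q)
1/(C(-19*(-4 + 8), 1973) + √(-3055161 - 742696)) = 1/((-89 + 1973) + √(-3055161 - 742696)) = 1/(1884 + √(-3797857)) = 1/(1884 + I*√3797857)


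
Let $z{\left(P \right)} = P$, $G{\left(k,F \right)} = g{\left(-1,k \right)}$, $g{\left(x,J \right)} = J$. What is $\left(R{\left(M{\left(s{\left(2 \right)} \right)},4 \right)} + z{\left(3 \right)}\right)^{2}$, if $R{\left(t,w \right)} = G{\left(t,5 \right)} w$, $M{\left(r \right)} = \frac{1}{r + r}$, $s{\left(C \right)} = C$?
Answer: $16$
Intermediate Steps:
$G{\left(k,F \right)} = k$
$M{\left(r \right)} = \frac{1}{2 r}$
$R{\left(t,w \right)} = t w$
$\left(R{\left(M{\left(s{\left(2 \right)} \right)},4 \right)} + z{\left(3 \right)}\right)^{2} = \left(\frac{1}{2 \cdot 2} \cdot 4 + 3\right)^{2} = \left(\frac{1}{2} \cdot \frac{1}{2} \cdot 4 + 3\right)^{2} = \left(\frac{1}{4} \cdot 4 + 3\right)^{2} = \left(1 + 3\right)^{2} = 4^{2} = 16$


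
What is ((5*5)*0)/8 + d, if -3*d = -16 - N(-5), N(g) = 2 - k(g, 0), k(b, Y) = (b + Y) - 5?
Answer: 28/3 ≈ 9.3333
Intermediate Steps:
k(b, Y) = -5 + Y + b (k(b, Y) = (Y + b) - 5 = -5 + Y + b)
N(g) = 7 - g (N(g) = 2 - (-5 + 0 + g) = 2 - (-5 + g) = 2 + (5 - g) = 7 - g)
d = 28/3 (d = -(-16 - (7 - 1*(-5)))/3 = -(-16 - (7 + 5))/3 = -(-16 - 1*12)/3 = -(-16 - 12)/3 = -⅓*(-28) = 28/3 ≈ 9.3333)
((5*5)*0)/8 + d = ((5*5)*0)/8 + 28/3 = (25*0)*(⅛) + 28/3 = 0*(⅛) + 28/3 = 0 + 28/3 = 28/3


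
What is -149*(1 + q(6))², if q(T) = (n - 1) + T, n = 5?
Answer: -18029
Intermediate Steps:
q(T) = 4 + T (q(T) = (5 - 1) + T = 4 + T)
-149*(1 + q(6))² = -149*(1 + (4 + 6))² = -149*(1 + 10)² = -149*11² = -149*121 = -18029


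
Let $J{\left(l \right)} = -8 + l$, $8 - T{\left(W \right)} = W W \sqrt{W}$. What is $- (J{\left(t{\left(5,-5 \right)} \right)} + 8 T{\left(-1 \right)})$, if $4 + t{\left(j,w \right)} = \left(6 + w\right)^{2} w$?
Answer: $-47 + 8 i \approx -47.0 + 8.0 i$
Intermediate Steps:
$t{\left(j,w \right)} = -4 + w \left(6 + w\right)^{2}$ ($t{\left(j,w \right)} = -4 + \left(6 + w\right)^{2} w = -4 + w \left(6 + w\right)^{2}$)
$T{\left(W \right)} = 8 - W^{\frac{5}{2}}$ ($T{\left(W \right)} = 8 - W W \sqrt{W} = 8 - W^{2} \sqrt{W} = 8 - W^{\frac{5}{2}}$)
$- (J{\left(t{\left(5,-5 \right)} \right)} + 8 T{\left(-1 \right)}) = - (\left(-8 - \left(4 + 5 \left(6 - 5\right)^{2}\right)\right) + 8 \left(8 - \left(-1\right)^{\frac{5}{2}}\right)) = - (\left(-8 - \left(4 + 5 \cdot 1^{2}\right)\right) + 8 \left(8 - i\right)) = - (\left(-8 - 9\right) + \left(64 - 8 i\right)) = - (-17 + \left(64 - 8 i\right)) = - (47 - 8 i) = -47 + 8 i$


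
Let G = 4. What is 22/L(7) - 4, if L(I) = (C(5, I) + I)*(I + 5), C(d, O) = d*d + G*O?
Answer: -1429/360 ≈ -3.9694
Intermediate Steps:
C(d, O) = d**2 + 4*O (C(d, O) = d*d + 4*O = d**2 + 4*O)
L(I) = (5 + I)*(25 + 5*I) (L(I) = ((5**2 + 4*I) + I)*(I + 5) = ((25 + 4*I) + I)*(5 + I) = (25 + 5*I)*(5 + I) = (5 + I)*(25 + 5*I))
22/L(7) - 4 = 22/(125 + 5*7**2 + 50*7) - 4 = 22/(125 + 5*49 + 350) - 4 = 22/(125 + 245 + 350) - 4 = 22/720 - 4 = (1/720)*22 - 4 = 11/360 - 4 = -1429/360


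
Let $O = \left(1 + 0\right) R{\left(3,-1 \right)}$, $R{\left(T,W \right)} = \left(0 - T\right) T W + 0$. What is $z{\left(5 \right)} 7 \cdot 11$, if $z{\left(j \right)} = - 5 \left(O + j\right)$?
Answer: $-5390$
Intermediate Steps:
$R{\left(T,W \right)} = - W T^{2}$ ($R{\left(T,W \right)} = - T T W + 0 = - T^{2} W + 0 = - W T^{2} + 0 = - W T^{2}$)
$O = 9$ ($O = \left(1 + 0\right) \left(\left(-1\right) \left(-1\right) 3^{2}\right) = 1 \left(\left(-1\right) \left(-1\right) 9\right) = 1 \cdot 9 = 9$)
$z{\left(j \right)} = -45 - 5 j$ ($z{\left(j \right)} = - 5 \left(9 + j\right) = -45 - 5 j$)
$z{\left(5 \right)} 7 \cdot 11 = \left(-45 - 25\right) 7 \cdot 11 = \left(-70\right) 7 \cdot 11 = \left(-490\right) 11 = -5390$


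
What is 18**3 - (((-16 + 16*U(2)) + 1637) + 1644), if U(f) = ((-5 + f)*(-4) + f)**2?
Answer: -569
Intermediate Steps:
U(f) = (20 - 3*f)**2 (U(f) = ((20 - 4*f) + f)**2 = (20 - 3*f)**2)
18**3 - (((-16 + 16*U(2)) + 1637) + 1644) = 18**3 - (((-16 + 16*(-20 + 3*2)**2) + 1637) + 1644) = 5832 - (((-16 + 16*(-20 + 6)**2) + 1637) + 1644) = 5832 - (((-16 + 16*(-14)**2) + 1637) + 1644) = 5832 - (((-16 + 16*196) + 1637) + 1644) = 5832 - (((-16 + 3136) + 1637) + 1644) = 5832 - ((3120 + 1637) + 1644) = 5832 - (4757 + 1644) = 5832 - 1*6401 = 5832 - 6401 = -569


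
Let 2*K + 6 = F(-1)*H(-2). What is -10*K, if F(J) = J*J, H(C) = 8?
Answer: -10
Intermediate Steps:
F(J) = J²
K = 1 (K = -3 + ((-1)²*8)/2 = -3 + (1*8)/2 = -3 + (½)*8 = -3 + 4 = 1)
-10*K = -10*1 = -10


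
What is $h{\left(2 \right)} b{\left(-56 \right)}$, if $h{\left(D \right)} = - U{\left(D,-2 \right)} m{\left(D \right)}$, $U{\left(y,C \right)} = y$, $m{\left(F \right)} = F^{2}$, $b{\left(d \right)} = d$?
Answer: $448$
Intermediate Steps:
$h{\left(D \right)} = - D^{3}$ ($h{\left(D \right)} = - D D^{2} = - D^{3}$)
$h{\left(2 \right)} b{\left(-56 \right)} = - 2^{3} \left(-56\right) = \left(-1\right) 8 \left(-56\right) = \left(-8\right) \left(-56\right) = 448$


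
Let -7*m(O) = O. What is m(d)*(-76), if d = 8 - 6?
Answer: 152/7 ≈ 21.714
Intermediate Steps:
d = 2
m(O) = -O/7
m(d)*(-76) = -⅐*2*(-76) = -2/7*(-76) = 152/7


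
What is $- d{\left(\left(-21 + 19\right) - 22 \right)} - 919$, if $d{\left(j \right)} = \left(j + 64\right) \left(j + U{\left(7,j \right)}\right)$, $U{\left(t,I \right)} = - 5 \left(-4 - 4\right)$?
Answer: $-1559$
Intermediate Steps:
$U{\left(t,I \right)} = 40$ ($U{\left(t,I \right)} = \left(-5\right) \left(-8\right) = 40$)
$d{\left(j \right)} = \left(40 + j\right) \left(64 + j\right)$ ($d{\left(j \right)} = \left(j + 64\right) \left(j + 40\right) = \left(64 + j\right) \left(40 + j\right) = \left(40 + j\right) \left(64 + j\right)$)
$- d{\left(\left(-21 + 19\right) - 22 \right)} - 919 = - (2560 + \left(\left(-21 + 19\right) - 22\right)^{2} + 104 \left(\left(-21 + 19\right) - 22\right)) - 919 = - (2560 + \left(-2 - 22\right)^{2} + 104 \left(-2 - 22\right)) - 919 = - (2560 + \left(-24\right)^{2} + 104 \left(-24\right)) - 919 = - (2560 + 576 - 2496) - 919 = \left(-1\right) 640 - 919 = -640 - 919 = -1559$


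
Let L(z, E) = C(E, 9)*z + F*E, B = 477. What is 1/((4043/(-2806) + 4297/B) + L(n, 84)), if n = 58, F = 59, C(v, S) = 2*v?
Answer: 1338462/19685520271 ≈ 6.7992e-5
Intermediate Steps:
L(z, E) = 59*E + 2*E*z (L(z, E) = (2*E)*z + 59*E = 2*E*z + 59*E = 59*E + 2*E*z)
1/((4043/(-2806) + 4297/B) + L(n, 84)) = 1/((4043/(-2806) + 4297/477) + 84*(59 + 2*58)) = 1/((4043*(-1/2806) + 4297*(1/477)) + 84*(59 + 116)) = 1/((-4043/2806 + 4297/477) + 84*175) = 1/(10128871/1338462 + 14700) = 1/(19685520271/1338462) = 1338462/19685520271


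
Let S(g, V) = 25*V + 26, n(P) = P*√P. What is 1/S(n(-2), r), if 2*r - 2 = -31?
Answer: -2/673 ≈ -0.0029718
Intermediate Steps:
r = -29/2 (r = 1 + (½)*(-31) = 1 - 31/2 = -29/2 ≈ -14.500)
n(P) = P^(3/2)
S(g, V) = 26 + 25*V
1/S(n(-2), r) = 1/(26 + 25*(-29/2)) = 1/(26 - 725/2) = 1/(-673/2) = -2/673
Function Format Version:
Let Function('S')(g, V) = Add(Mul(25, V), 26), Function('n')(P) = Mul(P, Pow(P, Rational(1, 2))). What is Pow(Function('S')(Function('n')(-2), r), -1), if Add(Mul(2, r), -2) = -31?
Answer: Rational(-2, 673) ≈ -0.0029718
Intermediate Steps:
r = Rational(-29, 2) (r = Add(1, Mul(Rational(1, 2), -31)) = Add(1, Rational(-31, 2)) = Rational(-29, 2) ≈ -14.500)
Function('n')(P) = Pow(P, Rational(3, 2))
Function('S')(g, V) = Add(26, Mul(25, V))
Pow(Function('S')(Function('n')(-2), r), -1) = Pow(Add(26, Mul(25, Rational(-29, 2))), -1) = Pow(Add(26, Rational(-725, 2)), -1) = Pow(Rational(-673, 2), -1) = Rational(-2, 673)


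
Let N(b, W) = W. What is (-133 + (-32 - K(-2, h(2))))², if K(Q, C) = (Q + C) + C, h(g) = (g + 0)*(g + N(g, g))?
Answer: 32041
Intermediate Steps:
h(g) = 2*g² (h(g) = (g + 0)*(g + g) = g*(2*g) = 2*g²)
K(Q, C) = Q + 2*C (K(Q, C) = (C + Q) + C = Q + 2*C)
(-133 + (-32 - K(-2, h(2))))² = (-133 + (-32 - (-2 + 2*(2*2²))))² = (-133 + (-32 - (-2 + 2*(2*4))))² = (-133 + (-32 - (-2 + 2*8)))² = (-133 + (-32 - (-2 + 16)))² = (-133 + (-32 - 1*14))² = (-133 + (-32 - 14))² = (-133 - 46)² = (-179)² = 32041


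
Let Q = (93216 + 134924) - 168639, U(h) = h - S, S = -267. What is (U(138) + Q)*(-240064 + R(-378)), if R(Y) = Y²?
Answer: -5821665080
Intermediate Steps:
U(h) = 267 + h (U(h) = h - 1*(-267) = h + 267 = 267 + h)
Q = 59501 (Q = 228140 - 168639 = 59501)
(U(138) + Q)*(-240064 + R(-378)) = ((267 + 138) + 59501)*(-240064 + (-378)²) = (405 + 59501)*(-240064 + 142884) = 59906*(-97180) = -5821665080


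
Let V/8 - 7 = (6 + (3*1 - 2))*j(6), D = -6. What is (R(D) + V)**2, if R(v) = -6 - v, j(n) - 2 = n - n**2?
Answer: 2286144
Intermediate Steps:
j(n) = 2 + n - n**2 (j(n) = 2 + (n - n**2) = 2 + n - n**2)
V = -1512 (V = 56 + 8*((6 + (3*1 - 2))*(2 + 6 - 1*6**2)) = 56 + 8*((6 + (3 - 2))*(2 + 6 - 1*36)) = 56 + 8*((6 + 1)*(2 + 6 - 36)) = 56 + 8*(7*(-28)) = 56 + 8*(-196) = 56 - 1568 = -1512)
(R(D) + V)**2 = ((-6 - 1*(-6)) - 1512)**2 = ((-6 + 6) - 1512)**2 = (0 - 1512)**2 = (-1512)**2 = 2286144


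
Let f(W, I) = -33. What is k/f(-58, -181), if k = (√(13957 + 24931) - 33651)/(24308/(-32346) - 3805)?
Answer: -181412541/677054609 + 10782*√9722/677054609 ≈ -0.26637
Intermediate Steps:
k = 544237623/61550419 - 32346*√9722/61550419 (k = (√38888 - 33651)/(24308*(-1/32346) - 3805) = (2*√9722 - 33651)/(-12154/16173 - 3805) = (-33651 + 2*√9722)/(-61550419/16173) = (-33651 + 2*√9722)*(-16173/61550419) = 544237623/61550419 - 32346*√9722/61550419 ≈ 8.7903)
k/f(-58, -181) = (544237623/61550419 - 32346*√9722/61550419)/(-33) = (544237623/61550419 - 32346*√9722/61550419)*(-1/33) = -181412541/677054609 + 10782*√9722/677054609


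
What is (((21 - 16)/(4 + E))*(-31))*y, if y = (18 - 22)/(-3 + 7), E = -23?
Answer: -155/19 ≈ -8.1579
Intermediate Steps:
y = -1 (y = -4/4 = -4*¼ = -1)
(((21 - 16)/(4 + E))*(-31))*y = (((21 - 16)/(4 - 23))*(-31))*(-1) = ((5/(-19))*(-31))*(-1) = ((5*(-1/19))*(-31))*(-1) = -5/19*(-31)*(-1) = (155/19)*(-1) = -155/19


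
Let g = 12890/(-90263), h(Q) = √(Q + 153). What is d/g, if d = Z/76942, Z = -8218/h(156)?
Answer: 370890667*√309/153230377710 ≈ 0.042548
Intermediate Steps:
h(Q) = √(153 + Q)
g = -12890/90263 (g = 12890*(-1/90263) = -12890/90263 ≈ -0.14280)
Z = -8218*√309/309 (Z = -8218/√(153 + 156) = -8218*√309/309 ≈ -467.51)
d = -4109*√309/11887539 (d = -8218*√309/309/76942 = -8218*√309/309*(1/76942) = -4109*√309/11887539 ≈ -0.0060761)
d/g = (-4109*√309/11887539)/(-12890/90263) = -4109*√309/11887539*(-90263/12890) = 370890667*√309/153230377710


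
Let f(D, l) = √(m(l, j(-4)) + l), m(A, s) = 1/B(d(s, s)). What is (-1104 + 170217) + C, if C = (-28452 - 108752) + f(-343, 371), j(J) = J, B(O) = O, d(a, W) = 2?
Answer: 31909 + √1486/2 ≈ 31928.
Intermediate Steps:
m(A, s) = ½ (m(A, s) = 1/2 = ½)
f(D, l) = √(½ + l)
C = -137204 + √1486/2 (C = (-28452 - 108752) + √(2 + 4*371)/2 = -137204 + √(2 + 1484)/2 = -137204 + √1486/2 ≈ -1.3718e+5)
(-1104 + 170217) + C = (-1104 + 170217) + (-137204 + √1486/2) = 169113 + (-137204 + √1486/2) = 31909 + √1486/2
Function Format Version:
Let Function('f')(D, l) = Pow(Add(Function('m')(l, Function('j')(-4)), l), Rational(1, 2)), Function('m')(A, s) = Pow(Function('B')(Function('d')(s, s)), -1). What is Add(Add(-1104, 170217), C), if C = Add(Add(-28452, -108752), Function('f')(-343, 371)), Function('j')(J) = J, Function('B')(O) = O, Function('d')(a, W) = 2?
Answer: Add(31909, Mul(Rational(1, 2), Pow(1486, Rational(1, 2)))) ≈ 31928.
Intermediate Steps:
Function('m')(A, s) = Rational(1, 2) (Function('m')(A, s) = Pow(2, -1) = Rational(1, 2))
Function('f')(D, l) = Pow(Add(Rational(1, 2), l), Rational(1, 2))
C = Add(-137204, Mul(Rational(1, 2), Pow(1486, Rational(1, 2)))) (C = Add(Add(-28452, -108752), Mul(Rational(1, 2), Pow(Add(2, Mul(4, 371)), Rational(1, 2)))) = Add(-137204, Mul(Rational(1, 2), Pow(Add(2, 1484), Rational(1, 2)))) = Add(-137204, Mul(Rational(1, 2), Pow(1486, Rational(1, 2)))) ≈ -1.3718e+5)
Add(Add(-1104, 170217), C) = Add(Add(-1104, 170217), Add(-137204, Mul(Rational(1, 2), Pow(1486, Rational(1, 2))))) = Add(169113, Add(-137204, Mul(Rational(1, 2), Pow(1486, Rational(1, 2))))) = Add(31909, Mul(Rational(1, 2), Pow(1486, Rational(1, 2))))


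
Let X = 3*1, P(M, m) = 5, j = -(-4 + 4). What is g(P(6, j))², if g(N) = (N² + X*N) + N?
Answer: 2025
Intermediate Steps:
j = 0 (j = -1*0 = 0)
X = 3
g(N) = N² + 4*N (g(N) = (N² + 3*N) + N = N² + 4*N)
g(P(6, j))² = (5*(4 + 5))² = (5*9)² = 45² = 2025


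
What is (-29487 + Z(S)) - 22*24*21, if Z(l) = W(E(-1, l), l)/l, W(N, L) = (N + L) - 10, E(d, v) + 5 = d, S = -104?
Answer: -527460/13 ≈ -40574.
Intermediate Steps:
E(d, v) = -5 + d
W(N, L) = -10 + L + N (W(N, L) = (L + N) - 10 = -10 + L + N)
Z(l) = (-16 + l)/l (Z(l) = (-10 + l + (-5 - 1))/l = (-10 + l - 6)/l = (-16 + l)/l)
(-29487 + Z(S)) - 22*24*21 = (-29487 + (-16 - 104)/(-104)) - 22*24*21 = (-29487 - 1/104*(-120)) - 528*21 = (-29487 + 15/13) - 11088 = -383316/13 - 11088 = -527460/13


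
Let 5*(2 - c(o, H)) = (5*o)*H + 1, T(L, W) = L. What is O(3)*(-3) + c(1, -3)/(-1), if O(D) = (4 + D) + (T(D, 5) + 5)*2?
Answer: -369/5 ≈ -73.800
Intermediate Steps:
c(o, H) = 9/5 - H*o (c(o, H) = 2 - ((5*o)*H + 1)/5 = 2 - (5*H*o + 1)/5 = 2 - (1 + 5*H*o)/5 = 2 + (-1/5 - H*o) = 9/5 - H*o)
O(D) = 14 + 3*D (O(D) = (4 + D) + (D + 5)*2 = (4 + D) + (5 + D)*2 = (4 + D) + (10 + 2*D) = 14 + 3*D)
O(3)*(-3) + c(1, -3)/(-1) = (14 + 3*3)*(-3) + (9/5 - 1*(-3)*1)/(-1) = (14 + 9)*(-3) - (9/5 + 3) = 23*(-3) - 1*24/5 = -69 - 24/5 = -369/5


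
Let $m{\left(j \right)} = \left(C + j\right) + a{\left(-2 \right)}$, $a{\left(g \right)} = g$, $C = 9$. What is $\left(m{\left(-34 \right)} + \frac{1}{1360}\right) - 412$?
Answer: $- \frac{597039}{1360} \approx -439.0$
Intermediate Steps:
$m{\left(j \right)} = 7 + j$ ($m{\left(j \right)} = \left(9 + j\right) - 2 = 7 + j$)
$\left(m{\left(-34 \right)} + \frac{1}{1360}\right) - 412 = \left(\left(7 - 34\right) + \frac{1}{1360}\right) - 412 = \left(-27 + \frac{1}{1360}\right) - 412 = - \frac{36719}{1360} - 412 = - \frac{597039}{1360}$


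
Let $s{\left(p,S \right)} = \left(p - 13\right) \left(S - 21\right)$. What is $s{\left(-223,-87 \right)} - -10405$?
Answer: $35893$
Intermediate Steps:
$s{\left(p,S \right)} = \left(-21 + S\right) \left(-13 + p\right)$ ($s{\left(p,S \right)} = \left(-13 + p\right) \left(-21 + S\right) = \left(-21 + S\right) \left(-13 + p\right)$)
$s{\left(-223,-87 \right)} - -10405 = \left(273 - -4683 - -1131 - -19401\right) - -10405 = \left(273 + 4683 + 1131 + 19401\right) + \left(-14245 + 24650\right) = 25488 + 10405 = 35893$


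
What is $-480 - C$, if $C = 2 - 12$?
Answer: $-470$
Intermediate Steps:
$C = -10$ ($C = 2 - 12 = -10$)
$-480 - C = -480 - -10 = -480 + 10 = -470$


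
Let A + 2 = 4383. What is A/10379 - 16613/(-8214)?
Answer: 5632753/2304138 ≈ 2.4446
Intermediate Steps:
A = 4381 (A = -2 + 4383 = 4381)
A/10379 - 16613/(-8214) = 4381/10379 - 16613/(-8214) = 4381*(1/10379) - 16613*(-1/8214) = 4381/10379 + 449/222 = 5632753/2304138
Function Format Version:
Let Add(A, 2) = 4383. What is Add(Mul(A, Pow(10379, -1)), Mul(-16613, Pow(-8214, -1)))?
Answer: Rational(5632753, 2304138) ≈ 2.4446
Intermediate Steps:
A = 4381 (A = Add(-2, 4383) = 4381)
Add(Mul(A, Pow(10379, -1)), Mul(-16613, Pow(-8214, -1))) = Add(Mul(4381, Pow(10379, -1)), Mul(-16613, Pow(-8214, -1))) = Add(Mul(4381, Rational(1, 10379)), Mul(-16613, Rational(-1, 8214))) = Add(Rational(4381, 10379), Rational(449, 222)) = Rational(5632753, 2304138)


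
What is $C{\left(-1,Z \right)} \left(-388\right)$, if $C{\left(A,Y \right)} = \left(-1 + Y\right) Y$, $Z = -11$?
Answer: $-51216$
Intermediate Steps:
$C{\left(A,Y \right)} = Y \left(-1 + Y\right)$
$C{\left(-1,Z \right)} \left(-388\right) = - 11 \left(-1 - 11\right) \left(-388\right) = \left(-11\right) \left(-12\right) \left(-388\right) = 132 \left(-388\right) = -51216$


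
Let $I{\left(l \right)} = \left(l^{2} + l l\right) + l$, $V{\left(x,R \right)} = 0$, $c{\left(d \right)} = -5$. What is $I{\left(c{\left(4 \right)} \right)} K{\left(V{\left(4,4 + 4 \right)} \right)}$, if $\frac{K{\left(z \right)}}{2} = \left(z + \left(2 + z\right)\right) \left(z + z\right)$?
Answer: $0$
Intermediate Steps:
$K{\left(z \right)} = 4 z \left(2 + 2 z\right)$ ($K{\left(z \right)} = 2 \left(z + \left(2 + z\right)\right) \left(z + z\right) = 2 \left(2 + 2 z\right) 2 z = 2 \cdot 2 z \left(2 + 2 z\right) = 4 z \left(2 + 2 z\right)$)
$I{\left(l \right)} = l + 2 l^{2}$ ($I{\left(l \right)} = \left(l^{2} + l^{2}\right) + l = 2 l^{2} + l = l + 2 l^{2}$)
$I{\left(c{\left(4 \right)} \right)} K{\left(V{\left(4,4 + 4 \right)} \right)} = - 5 \left(1 + 2 \left(-5\right)\right) 8 \cdot 0 \left(1 + 0\right) = - 5 \left(1 - 10\right) 8 \cdot 0 \cdot 1 = \left(-5\right) \left(-9\right) 0 = 45 \cdot 0 = 0$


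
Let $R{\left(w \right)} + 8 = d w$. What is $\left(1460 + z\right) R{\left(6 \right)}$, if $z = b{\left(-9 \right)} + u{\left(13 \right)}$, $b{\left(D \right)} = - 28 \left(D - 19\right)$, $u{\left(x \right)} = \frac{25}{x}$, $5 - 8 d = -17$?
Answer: $\frac{496349}{26} \approx 19090.0$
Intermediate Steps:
$d = \frac{11}{4}$ ($d = \frac{5}{8} - - \frac{17}{8} = \frac{5}{8} + \frac{17}{8} = \frac{11}{4} \approx 2.75$)
$R{\left(w \right)} = -8 + \frac{11 w}{4}$
$b{\left(D \right)} = 532 - 28 D$ ($b{\left(D \right)} = - 28 \left(-19 + D\right) = 532 - 28 D$)
$z = \frac{10217}{13}$ ($z = \left(532 - -252\right) + \frac{25}{13} = \left(532 + 252\right) + 25 \cdot \frac{1}{13} = 784 + \frac{25}{13} = \frac{10217}{13} \approx 785.92$)
$\left(1460 + z\right) R{\left(6 \right)} = \left(1460 + \frac{10217}{13}\right) \left(-8 + \frac{11}{4} \cdot 6\right) = \frac{29197 \left(-8 + \frac{33}{2}\right)}{13} = \frac{29197}{13} \cdot \frac{17}{2} = \frac{496349}{26}$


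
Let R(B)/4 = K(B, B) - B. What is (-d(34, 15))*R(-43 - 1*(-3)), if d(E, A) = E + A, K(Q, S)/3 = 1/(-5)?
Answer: -38612/5 ≈ -7722.4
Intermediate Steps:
K(Q, S) = -⅗ (K(Q, S) = 3/(-5) = 3*(-⅕) = -⅗)
d(E, A) = A + E
R(B) = -12/5 - 4*B (R(B) = 4*(-⅗ - B) = -12/5 - 4*B)
(-d(34, 15))*R(-43 - 1*(-3)) = (-(15 + 34))*(-12/5 - 4*(-43 - 1*(-3))) = (-1*49)*(-12/5 - 4*(-43 + 3)) = -49*(-12/5 - 4*(-40)) = -49*(-12/5 + 160) = -49*788/5 = -38612/5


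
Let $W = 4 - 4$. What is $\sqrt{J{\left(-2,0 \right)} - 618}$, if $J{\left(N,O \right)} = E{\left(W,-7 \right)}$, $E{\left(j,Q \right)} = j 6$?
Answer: $i \sqrt{618} \approx 24.86 i$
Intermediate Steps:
$W = 0$
$E{\left(j,Q \right)} = 6 j$
$J{\left(N,O \right)} = 0$ ($J{\left(N,O \right)} = 6 \cdot 0 = 0$)
$\sqrt{J{\left(-2,0 \right)} - 618} = \sqrt{0 - 618} = \sqrt{-618} = i \sqrt{618}$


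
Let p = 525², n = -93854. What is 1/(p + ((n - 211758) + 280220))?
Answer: 1/250233 ≈ 3.9963e-6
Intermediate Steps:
p = 275625
1/(p + ((n - 211758) + 280220)) = 1/(275625 + ((-93854 - 211758) + 280220)) = 1/(275625 + (-305612 + 280220)) = 1/(275625 - 25392) = 1/250233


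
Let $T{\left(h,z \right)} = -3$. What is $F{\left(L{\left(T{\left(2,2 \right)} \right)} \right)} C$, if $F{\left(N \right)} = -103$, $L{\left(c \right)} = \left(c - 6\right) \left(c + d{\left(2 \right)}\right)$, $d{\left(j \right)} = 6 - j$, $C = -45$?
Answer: $4635$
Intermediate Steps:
$L{\left(c \right)} = \left(-6 + c\right) \left(4 + c\right)$ ($L{\left(c \right)} = \left(c - 6\right) \left(c + \left(6 - 2\right)\right) = \left(-6 + c\right) \left(c + \left(6 - 2\right)\right) = \left(-6 + c\right) \left(c + 4\right) = \left(-6 + c\right) \left(4 + c\right)$)
$F{\left(L{\left(T{\left(2,2 \right)} \right)} \right)} C = \left(-103\right) \left(-45\right) = 4635$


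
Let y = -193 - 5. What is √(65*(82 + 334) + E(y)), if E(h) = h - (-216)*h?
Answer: I*√15926 ≈ 126.2*I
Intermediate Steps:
y = -198
E(h) = 217*h (E(h) = h + 216*h = 217*h)
√(65*(82 + 334) + E(y)) = √(65*(82 + 334) + 217*(-198)) = √(65*416 - 42966) = √(27040 - 42966) = √(-15926) = I*√15926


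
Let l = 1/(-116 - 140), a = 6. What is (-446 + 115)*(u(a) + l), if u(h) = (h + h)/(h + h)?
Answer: -84405/256 ≈ -329.71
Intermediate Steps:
u(h) = 1 (u(h) = (2*h)/((2*h)) = (2*h)*(1/(2*h)) = 1)
l = -1/256 (l = 1/(-256) = -1/256 ≈ -0.0039063)
(-446 + 115)*(u(a) + l) = (-446 + 115)*(1 - 1/256) = -331*255/256 = -84405/256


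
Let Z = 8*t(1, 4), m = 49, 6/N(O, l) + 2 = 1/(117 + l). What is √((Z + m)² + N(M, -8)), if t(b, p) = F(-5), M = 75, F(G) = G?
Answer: √3672291/217 ≈ 8.8310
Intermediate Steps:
t(b, p) = -5
N(O, l) = 6/(-2 + 1/(117 + l))
Z = -40 (Z = 8*(-5) = -40)
√((Z + m)² + N(M, -8)) = √((-40 + 49)² + 6*(-117 - 1*(-8))/(233 + 2*(-8))) = √(9² + 6*(-117 + 8)/(233 - 16)) = √(81 + 6*(-109)/217) = √(81 + 6*(1/217)*(-109)) = √(81 - 654/217) = √(16923/217) = √3672291/217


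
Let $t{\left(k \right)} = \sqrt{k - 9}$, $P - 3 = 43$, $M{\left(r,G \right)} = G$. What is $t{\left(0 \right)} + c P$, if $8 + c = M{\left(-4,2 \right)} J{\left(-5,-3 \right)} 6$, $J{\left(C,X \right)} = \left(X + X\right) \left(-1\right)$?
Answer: $2944 + 3 i \approx 2944.0 + 3.0 i$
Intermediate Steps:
$P = 46$ ($P = 3 + 43 = 46$)
$J{\left(C,X \right)} = - 2 X$ ($J{\left(C,X \right)} = 2 X \left(-1\right) = - 2 X$)
$c = 64$ ($c = -8 + 2 \left(\left(-2\right) \left(-3\right)\right) 6 = -8 + 2 \cdot 6 \cdot 6 = -8 + 12 \cdot 6 = -8 + 72 = 64$)
$t{\left(k \right)} = \sqrt{-9 + k}$
$t{\left(0 \right)} + c P = \sqrt{-9 + 0} + 64 \cdot 46 = \sqrt{-9} + 2944 = 3 i + 2944 = 2944 + 3 i$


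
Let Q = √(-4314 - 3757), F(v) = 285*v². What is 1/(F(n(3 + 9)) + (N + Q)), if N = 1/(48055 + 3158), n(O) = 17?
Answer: 216024563858898/17792884374844011715 - 2622771369*I*√8071/17792884374844011715 ≈ 1.2141e-5 - 1.3243e-8*I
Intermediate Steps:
N = 1/51213 ≈ 1.9526e-5
Q = I*√8071 (Q = √(-8071) = I*√8071 ≈ 89.839*I)
1/(F(n(3 + 9)) + (N + Q)) = 1/(285*17² + (1/51213 + I*√8071)) = 1/(285*289 + (1/51213 + I*√8071)) = 1/(82365 + (1/51213 + I*√8071)) = 1/(4218158746/51213 + I*√8071)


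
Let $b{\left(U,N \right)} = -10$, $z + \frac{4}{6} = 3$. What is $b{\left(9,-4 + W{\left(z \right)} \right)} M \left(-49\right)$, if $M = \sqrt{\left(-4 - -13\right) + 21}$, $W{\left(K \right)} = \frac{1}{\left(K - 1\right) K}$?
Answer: $490 \sqrt{30} \approx 2683.8$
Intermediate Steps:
$z = \frac{7}{3}$ ($z = - \frac{2}{3} + 3 = \frac{7}{3} \approx 2.3333$)
$W{\left(K \right)} = \frac{1}{K \left(-1 + K\right)}$ ($W{\left(K \right)} = \frac{1}{\left(-1 + K\right) K} = \frac{1}{K \left(-1 + K\right)}$)
$M = \sqrt{30}$ ($M = \sqrt{\left(-4 + 13\right) + 21} = \sqrt{9 + 21} = \sqrt{30} \approx 5.4772$)
$b{\left(9,-4 + W{\left(z \right)} \right)} M \left(-49\right) = - 10 \sqrt{30} \left(-49\right) = 490 \sqrt{30}$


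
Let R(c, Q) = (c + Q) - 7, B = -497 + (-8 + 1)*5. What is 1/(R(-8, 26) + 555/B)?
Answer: 532/5297 ≈ 0.10043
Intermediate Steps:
B = -532 (B = -497 - 7*5 = -497 - 35 = -532)
R(c, Q) = -7 + Q + c (R(c, Q) = (Q + c) - 7 = -7 + Q + c)
1/(R(-8, 26) + 555/B) = 1/((-7 + 26 - 8) + 555/(-532)) = 1/(11 + 555*(-1/532)) = 1/(11 - 555/532) = 1/(5297/532) = 532/5297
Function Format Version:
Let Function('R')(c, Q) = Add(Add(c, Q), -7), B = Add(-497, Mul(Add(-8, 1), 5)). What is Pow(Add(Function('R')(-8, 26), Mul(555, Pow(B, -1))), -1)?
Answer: Rational(532, 5297) ≈ 0.10043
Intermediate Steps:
B = -532 (B = Add(-497, Mul(-7, 5)) = Add(-497, -35) = -532)
Function('R')(c, Q) = Add(-7, Q, c) (Function('R')(c, Q) = Add(Add(Q, c), -7) = Add(-7, Q, c))
Pow(Add(Function('R')(-8, 26), Mul(555, Pow(B, -1))), -1) = Pow(Add(Add(-7, 26, -8), Mul(555, Pow(-532, -1))), -1) = Pow(Add(11, Mul(555, Rational(-1, 532))), -1) = Pow(Add(11, Rational(-555, 532)), -1) = Pow(Rational(5297, 532), -1) = Rational(532, 5297)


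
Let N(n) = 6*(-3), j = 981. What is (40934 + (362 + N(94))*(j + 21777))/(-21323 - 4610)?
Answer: -7869686/25933 ≈ -303.46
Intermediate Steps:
N(n) = -18
(40934 + (362 + N(94))*(j + 21777))/(-21323 - 4610) = (40934 + (362 - 18)*(981 + 21777))/(-21323 - 4610) = (40934 + 344*22758)/(-25933) = (40934 + 7828752)*(-1/25933) = 7869686*(-1/25933) = -7869686/25933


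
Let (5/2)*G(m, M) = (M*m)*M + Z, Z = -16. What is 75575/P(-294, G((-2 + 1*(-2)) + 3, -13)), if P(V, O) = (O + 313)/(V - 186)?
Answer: -36276000/239 ≈ -1.5178e+5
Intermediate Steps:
G(m, M) = -32/5 + 2*m*M**2/5 (G(m, M) = 2*((M*m)*M - 16)/5 = 2*(m*M**2 - 16)/5 = 2*(-16 + m*M**2)/5 = -32/5 + 2*m*M**2/5)
P(V, O) = (313 + O)/(-186 + V)
75575/P(-294, G((-2 + 1*(-2)) + 3, -13)) = 75575/(((313 + (-32/5 + (2/5)*((-2 + 1*(-2)) + 3)*(-13)**2))/(-186 - 294))) = 75575/(((313 + (-32/5 + (2/5)*((-2 - 2) + 3)*169))/(-480))) = 75575/((-(313 + (-32/5 + (2/5)*(-4 + 3)*169))/480)) = 75575/((-(313 + (-32/5 + (2/5)*(-1)*169))/480)) = 75575/((-(313 + (-32/5 - 338/5))/480)) = 75575/((-(313 - 74)/480)) = 75575/((-1/480*239)) = 75575/(-239/480) = 75575*(-480/239) = -36276000/239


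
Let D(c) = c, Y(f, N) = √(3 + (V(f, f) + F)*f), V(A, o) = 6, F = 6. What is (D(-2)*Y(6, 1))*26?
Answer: -260*√3 ≈ -450.33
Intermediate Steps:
Y(f, N) = √(3 + 12*f) (Y(f, N) = √(3 + (6 + 6)*f) = √(3 + 12*f))
(D(-2)*Y(6, 1))*26 = -2*√(3 + 12*6)*26 = -2*√(3 + 72)*26 = -10*√3*26 = -260*√3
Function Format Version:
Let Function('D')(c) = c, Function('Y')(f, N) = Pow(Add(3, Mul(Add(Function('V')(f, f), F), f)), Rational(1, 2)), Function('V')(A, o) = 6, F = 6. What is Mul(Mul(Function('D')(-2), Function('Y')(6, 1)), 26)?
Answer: Mul(-260, Pow(3, Rational(1, 2))) ≈ -450.33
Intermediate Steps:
Function('Y')(f, N) = Pow(Add(3, Mul(12, f)), Rational(1, 2)) (Function('Y')(f, N) = Pow(Add(3, Mul(Add(6, 6), f)), Rational(1, 2)) = Pow(Add(3, Mul(12, f)), Rational(1, 2)))
Mul(Mul(Function('D')(-2), Function('Y')(6, 1)), 26) = Mul(Mul(-2, Pow(Add(3, Mul(12, 6)), Rational(1, 2))), 26) = Mul(Mul(-2, Pow(Add(3, 72), Rational(1, 2))), 26) = Mul(Mul(-2, Pow(75, Rational(1, 2))), 26) = Mul(Mul(-2, Mul(5, Pow(3, Rational(1, 2)))), 26) = Mul(Mul(-10, Pow(3, Rational(1, 2))), 26) = Mul(-260, Pow(3, Rational(1, 2)))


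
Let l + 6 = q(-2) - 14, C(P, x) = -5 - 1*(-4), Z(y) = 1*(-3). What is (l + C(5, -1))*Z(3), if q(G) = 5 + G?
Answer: 54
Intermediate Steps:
Z(y) = -3
C(P, x) = -1 (C(P, x) = -5 + 4 = -1)
l = -17 (l = -6 + ((5 - 2) - 14) = -6 + (3 - 14) = -6 - 11 = -17)
(l + C(5, -1))*Z(3) = (-17 - 1)*(-3) = -18*(-3) = 54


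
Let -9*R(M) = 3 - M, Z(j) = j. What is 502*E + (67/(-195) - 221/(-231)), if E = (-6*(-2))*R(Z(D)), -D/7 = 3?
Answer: -241191754/15015 ≈ -16063.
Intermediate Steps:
D = -21 (D = -7*3 = -21)
R(M) = -1/3 + M/9 (R(M) = -(3 - M)/9 = -1/3 + M/9)
E = -32 (E = (-6*(-2))*(-1/3 + (1/9)*(-21)) = 12*(-1/3 - 7/3) = 12*(-8/3) = -32)
502*E + (67/(-195) - 221/(-231)) = 502*(-32) + (67/(-195) - 221/(-231)) = -16064 + (67*(-1/195) - 221*(-1/231)) = -16064 + (-67/195 + 221/231) = -16064 + 9206/15015 = -241191754/15015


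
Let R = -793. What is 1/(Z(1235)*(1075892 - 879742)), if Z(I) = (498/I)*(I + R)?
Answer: 19/664242360 ≈ 2.8604e-8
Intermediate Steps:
Z(I) = 498*(-793 + I)/I (Z(I) = (498/I)*(I - 793) = (498/I)*(-793 + I) = 498*(-793 + I)/I)
1/(Z(1235)*(1075892 - 879742)) = 1/((498 - 394914/1235)*(1075892 - 879742)) = 1/((498 - 394914*1/1235)*196150) = (1/196150)/(498 - 30378/95) = (1/196150)/(16932/95) = (95/16932)*(1/196150) = 19/664242360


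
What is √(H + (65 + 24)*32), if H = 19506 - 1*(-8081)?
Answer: √30435 ≈ 174.46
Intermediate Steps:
H = 27587 (H = 19506 + 8081 = 27587)
√(H + (65 + 24)*32) = √(27587 + (65 + 24)*32) = √(27587 + 89*32) = √(27587 + 2848) = √30435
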